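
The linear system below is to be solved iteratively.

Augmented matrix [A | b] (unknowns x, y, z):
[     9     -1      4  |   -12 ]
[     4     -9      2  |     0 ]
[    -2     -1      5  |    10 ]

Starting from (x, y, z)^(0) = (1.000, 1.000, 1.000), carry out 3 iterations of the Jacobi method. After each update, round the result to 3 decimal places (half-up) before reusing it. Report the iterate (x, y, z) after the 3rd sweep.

Iteration 1:
  x = (-12 - (-1)·1.000 - (4)·1.000) / (9) = -1.667
  y = (0 - (4)·1.000 - (2)·1.000) / (-9) = 0.667
  z = (10 - (-2)·1.000 - (-1)·1.000) / (5) = 2.600
Iteration 2:
  x = (-12 - (-1)·0.667 - (4)·2.600) / (9) = -2.415
  y = (0 - (4)·-1.667 - (2)·2.600) / (-9) = -0.163
  z = (10 - (-2)·-1.667 - (-1)·0.667) / (5) = 1.467
Iteration 3:
  x = (-12 - (-1)·-0.163 - (4)·1.467) / (9) = -2.003
  y = (0 - (4)·-2.415 - (2)·1.467) / (-9) = -0.747
  z = (10 - (-2)·-2.415 - (-1)·-0.163) / (5) = 1.001

(-2.003, -0.747, 1.001)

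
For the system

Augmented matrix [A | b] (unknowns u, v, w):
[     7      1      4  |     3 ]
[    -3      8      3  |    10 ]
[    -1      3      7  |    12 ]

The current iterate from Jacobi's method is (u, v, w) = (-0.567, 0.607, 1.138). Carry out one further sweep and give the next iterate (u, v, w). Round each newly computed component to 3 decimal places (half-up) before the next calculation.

One sweep:
  u = (3 - (1)·0.607 - (4)·1.138) / (7) = -0.308
  v = (10 - (-3)·-0.567 - (3)·1.138) / (8) = 0.611
  w = (12 - (-1)·-0.567 - (3)·0.607) / (7) = 1.373

(-0.308, 0.611, 1.373)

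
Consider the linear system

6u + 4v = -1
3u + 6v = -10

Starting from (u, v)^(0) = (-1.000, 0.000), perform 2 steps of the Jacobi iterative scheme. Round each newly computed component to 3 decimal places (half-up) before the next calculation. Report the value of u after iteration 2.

Iteration 1:
  u = (-1 - (4)·0.000) / (6) = -0.167
  v = (-10 - (3)·-1.000) / (6) = -1.167
Iteration 2:
  u = (-1 - (4)·-1.167) / (6) = 0.611
  v = (-10 - (3)·-0.167) / (6) = -1.583

0.611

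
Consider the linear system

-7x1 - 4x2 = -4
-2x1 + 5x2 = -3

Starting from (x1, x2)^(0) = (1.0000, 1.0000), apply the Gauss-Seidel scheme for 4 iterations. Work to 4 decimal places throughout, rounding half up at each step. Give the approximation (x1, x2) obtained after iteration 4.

(0.7531, -0.2988)

Iteration 1:
  x1 = (-4 - (-4)·1.0000) / (-7) = 0.0000
  x2 = (-3 - (-2)·0.0000) / (5) = -0.6000
Iteration 2:
  x1 = (-4 - (-4)·-0.6000) / (-7) = 0.9143
  x2 = (-3 - (-2)·0.9143) / (5) = -0.2343
Iteration 3:
  x1 = (-4 - (-4)·-0.2343) / (-7) = 0.7053
  x2 = (-3 - (-2)·0.7053) / (5) = -0.3179
Iteration 4:
  x1 = (-4 - (-4)·-0.3179) / (-7) = 0.7531
  x2 = (-3 - (-2)·0.7531) / (5) = -0.2988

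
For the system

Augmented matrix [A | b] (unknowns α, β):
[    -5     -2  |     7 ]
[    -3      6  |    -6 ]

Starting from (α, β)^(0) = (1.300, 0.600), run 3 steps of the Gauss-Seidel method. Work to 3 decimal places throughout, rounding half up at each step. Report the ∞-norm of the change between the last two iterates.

Iteration 1:
  α = (7 - (-2)·0.600) / (-5) = -1.640
  β = (-6 - (-3)·-1.640) / (6) = -1.820
Iteration 2:
  α = (7 - (-2)·-1.820) / (-5) = -0.672
  β = (-6 - (-3)·-0.672) / (6) = -1.336
Iteration 3:
  α = (7 - (-2)·-1.336) / (-5) = -0.866
  β = (-6 - (-3)·-0.866) / (6) = -1.433
Change: (-0.194, -0.097) → max |·| = 0.194

0.194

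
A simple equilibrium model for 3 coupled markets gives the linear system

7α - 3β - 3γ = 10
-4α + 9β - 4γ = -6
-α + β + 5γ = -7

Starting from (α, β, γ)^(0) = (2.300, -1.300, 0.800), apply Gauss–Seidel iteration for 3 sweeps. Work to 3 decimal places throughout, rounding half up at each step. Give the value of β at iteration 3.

-0.840

Iteration 1:
  α = (10 - (-3)·-1.300 - (-3)·0.800) / (7) = 1.214
  β = (-6 - (-4)·1.214 - (-4)·0.800) / (9) = 0.228
  γ = (-7 - (-1)·1.214 - (1)·0.228) / (5) = -1.203
Iteration 2:
  α = (10 - (-3)·0.228 - (-3)·-1.203) / (7) = 1.011
  β = (-6 - (-4)·1.011 - (-4)·-1.203) / (9) = -0.752
  γ = (-7 - (-1)·1.011 - (1)·-0.752) / (5) = -1.047
Iteration 3:
  α = (10 - (-3)·-0.752 - (-3)·-1.047) / (7) = 0.658
  β = (-6 - (-4)·0.658 - (-4)·-1.047) / (9) = -0.840
  γ = (-7 - (-1)·0.658 - (1)·-0.840) / (5) = -1.100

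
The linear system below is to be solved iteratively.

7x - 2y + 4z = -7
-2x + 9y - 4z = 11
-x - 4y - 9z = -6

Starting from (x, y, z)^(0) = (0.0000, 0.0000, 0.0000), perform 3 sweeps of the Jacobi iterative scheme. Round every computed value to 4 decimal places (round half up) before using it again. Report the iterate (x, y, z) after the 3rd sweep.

Iteration 1:
  x = (-7 - (-2)·0.0000 - (4)·0.0000) / (7) = -1.0000
  y = (11 - (-2)·0.0000 - (-4)·0.0000) / (9) = 1.2222
  z = (-6 - (-1)·0.0000 - (-4)·0.0000) / (-9) = 0.6667
Iteration 2:
  x = (-7 - (-2)·1.2222 - (4)·0.6667) / (7) = -1.0318
  y = (11 - (-2)·-1.0000 - (-4)·0.6667) / (9) = 1.2963
  z = (-6 - (-1)·-1.0000 - (-4)·1.2222) / (-9) = 0.2346
Iteration 3:
  x = (-7 - (-2)·1.2963 - (4)·0.2346) / (7) = -0.7637
  y = (11 - (-2)·-1.0318 - (-4)·0.2346) / (9) = 1.0972
  z = (-6 - (-1)·-1.0318 - (-4)·1.2963) / (-9) = 0.2052

(-0.7637, 1.0972, 0.2052)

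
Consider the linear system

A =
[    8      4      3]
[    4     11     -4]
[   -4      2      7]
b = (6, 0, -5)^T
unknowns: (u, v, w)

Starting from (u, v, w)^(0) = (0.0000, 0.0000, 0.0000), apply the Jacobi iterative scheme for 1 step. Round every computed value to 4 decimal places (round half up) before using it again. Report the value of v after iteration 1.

Iteration 1:
  u = (6 - (4)·0.0000 - (3)·0.0000) / (8) = 0.7500
  v = (0 - (4)·0.0000 - (-4)·0.0000) / (11) = 0.0000
  w = (-5 - (-4)·0.0000 - (2)·0.0000) / (7) = -0.7143

0.0000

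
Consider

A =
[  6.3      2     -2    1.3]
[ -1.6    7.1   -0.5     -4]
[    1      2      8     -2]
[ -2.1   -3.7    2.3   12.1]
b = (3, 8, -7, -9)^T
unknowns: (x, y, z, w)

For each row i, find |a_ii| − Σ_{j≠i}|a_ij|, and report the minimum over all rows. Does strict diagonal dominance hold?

1

row 1: |6.3| − (2+2+1.3) = 1
row 2: |7.1| − (1.6+0.5+4) = 1
row 3: |8| − (1+2+2) = 3
row 4: |12.1| − (2.1+3.7+2.3) = 4
minimum over rows = 1 → strictly diagonally dominant (convergence guaranteed)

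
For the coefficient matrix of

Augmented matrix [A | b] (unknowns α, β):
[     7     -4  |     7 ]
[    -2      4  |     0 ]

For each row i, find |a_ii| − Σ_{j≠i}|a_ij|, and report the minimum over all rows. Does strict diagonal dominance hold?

2

row 1: |7| − (4) = 3
row 2: |4| − (2) = 2
minimum over rows = 2 → strictly diagonally dominant (convergence guaranteed)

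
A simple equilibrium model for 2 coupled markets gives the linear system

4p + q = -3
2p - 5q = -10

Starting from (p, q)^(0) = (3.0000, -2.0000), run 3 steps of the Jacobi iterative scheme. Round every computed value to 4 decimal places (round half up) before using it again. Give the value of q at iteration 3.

1.3800

Iteration 1:
  p = (-3 - (1)·-2.0000) / (4) = -0.2500
  q = (-10 - (2)·3.0000) / (-5) = 3.2000
Iteration 2:
  p = (-3 - (1)·3.2000) / (4) = -1.5500
  q = (-10 - (2)·-0.2500) / (-5) = 1.9000
Iteration 3:
  p = (-3 - (1)·1.9000) / (4) = -1.2250
  q = (-10 - (2)·-1.5500) / (-5) = 1.3800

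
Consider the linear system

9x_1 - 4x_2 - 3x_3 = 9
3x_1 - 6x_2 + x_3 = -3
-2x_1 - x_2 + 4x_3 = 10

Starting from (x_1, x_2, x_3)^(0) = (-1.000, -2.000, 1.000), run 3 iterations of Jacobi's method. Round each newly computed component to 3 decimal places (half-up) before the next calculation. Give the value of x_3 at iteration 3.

3.530

Iteration 1:
  x_1 = (9 - (-4)·-2.000 - (-3)·1.000) / (9) = 0.444
  x_2 = (-3 - (3)·-1.000 - (1)·1.000) / (-6) = 0.167
  x_3 = (10 - (-2)·-1.000 - (-1)·-2.000) / (4) = 1.500
Iteration 2:
  x_1 = (9 - (-4)·0.167 - (-3)·1.500) / (9) = 1.574
  x_2 = (-3 - (3)·0.444 - (1)·1.500) / (-6) = 0.972
  x_3 = (10 - (-2)·0.444 - (-1)·0.167) / (4) = 2.764
Iteration 3:
  x_1 = (9 - (-4)·0.972 - (-3)·2.764) / (9) = 2.353
  x_2 = (-3 - (3)·1.574 - (1)·2.764) / (-6) = 1.748
  x_3 = (10 - (-2)·1.574 - (-1)·0.972) / (4) = 3.530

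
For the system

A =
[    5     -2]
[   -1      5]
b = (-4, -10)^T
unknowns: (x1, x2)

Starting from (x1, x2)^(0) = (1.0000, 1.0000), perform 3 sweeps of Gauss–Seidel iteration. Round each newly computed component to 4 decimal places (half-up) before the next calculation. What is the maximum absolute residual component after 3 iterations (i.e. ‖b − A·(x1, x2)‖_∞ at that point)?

Iteration 1:
  x1 = (-4 - (-2)·1.0000) / (5) = -0.4000
  x2 = (-10 - (-1)·-0.4000) / (5) = -2.0800
Iteration 2:
  x1 = (-4 - (-2)·-2.0800) / (5) = -1.6320
  x2 = (-10 - (-1)·-1.6320) / (5) = -2.3264
Iteration 3:
  x1 = (-4 - (-2)·-2.3264) / (5) = -1.7306
  x2 = (-10 - (-1)·-1.7306) / (5) = -2.3461
Residual b − A·x = (-0.0392, -0.0001); ∞-norm = 0.0392

0.0392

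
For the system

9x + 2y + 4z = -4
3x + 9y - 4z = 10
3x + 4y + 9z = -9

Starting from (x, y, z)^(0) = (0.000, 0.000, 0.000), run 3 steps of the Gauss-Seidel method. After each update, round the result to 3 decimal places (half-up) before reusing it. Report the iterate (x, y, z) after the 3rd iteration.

(-0.027, 0.588, -1.252)

Iteration 1:
  x = (-4 - (2)·0.000 - (4)·0.000) / (9) = -0.444
  y = (10 - (3)·-0.444 - (-4)·0.000) / (9) = 1.259
  z = (-9 - (3)·-0.444 - (4)·1.259) / (9) = -1.412
Iteration 2:
  x = (-4 - (2)·1.259 - (4)·-1.412) / (9) = -0.097
  y = (10 - (3)·-0.097 - (-4)·-1.412) / (9) = 0.516
  z = (-9 - (3)·-0.097 - (4)·0.516) / (9) = -1.197
Iteration 3:
  x = (-4 - (2)·0.516 - (4)·-1.197) / (9) = -0.027
  y = (10 - (3)·-0.027 - (-4)·-1.197) / (9) = 0.588
  z = (-9 - (3)·-0.027 - (4)·0.588) / (9) = -1.252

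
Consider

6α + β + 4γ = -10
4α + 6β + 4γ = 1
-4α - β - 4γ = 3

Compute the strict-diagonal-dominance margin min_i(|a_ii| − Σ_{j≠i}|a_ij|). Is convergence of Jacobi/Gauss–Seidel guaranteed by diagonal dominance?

row 1: |6| − (1+4) = 1
row 2: |6| − (4+4) = -2
row 3: |-4| − (4+1) = -1
minimum over rows = -2 → not strictly diagonally dominant

-2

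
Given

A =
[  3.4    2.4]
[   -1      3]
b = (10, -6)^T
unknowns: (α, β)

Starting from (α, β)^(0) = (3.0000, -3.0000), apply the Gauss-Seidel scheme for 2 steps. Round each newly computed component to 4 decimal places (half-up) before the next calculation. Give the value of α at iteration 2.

Iteration 1:
  α = (10 - (2.4)·-3.0000) / (3.4) = 5.0588
  β = (-6 - (-1)·5.0588) / (3) = -0.3137
Iteration 2:
  α = (10 - (2.4)·-0.3137) / (3.4) = 3.1626
  β = (-6 - (-1)·3.1626) / (3) = -0.9458

3.1626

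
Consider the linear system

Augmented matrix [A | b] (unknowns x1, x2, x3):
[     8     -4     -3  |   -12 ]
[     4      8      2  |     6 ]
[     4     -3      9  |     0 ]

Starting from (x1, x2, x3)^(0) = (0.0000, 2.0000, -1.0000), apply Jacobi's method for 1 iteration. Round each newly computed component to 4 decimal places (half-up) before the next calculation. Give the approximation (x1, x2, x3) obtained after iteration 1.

(-0.8750, 1.0000, 0.6667)

Iteration 1:
  x1 = (-12 - (-4)·2.0000 - (-3)·-1.0000) / (8) = -0.8750
  x2 = (6 - (4)·0.0000 - (2)·-1.0000) / (8) = 1.0000
  x3 = (0 - (4)·0.0000 - (-3)·2.0000) / (9) = 0.6667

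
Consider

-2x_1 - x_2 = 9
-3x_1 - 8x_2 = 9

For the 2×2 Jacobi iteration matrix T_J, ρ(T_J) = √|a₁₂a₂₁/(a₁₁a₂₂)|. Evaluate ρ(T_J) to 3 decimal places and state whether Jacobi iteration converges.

0.433

a₁₂a₂₁/(a₁₁a₂₂) = (-1)·(-3) / ((-2)·(-8)) = 0.187500
ρ = √|0.187500| = √0.187500 = 0.433
ρ < 1, so Jacobi converges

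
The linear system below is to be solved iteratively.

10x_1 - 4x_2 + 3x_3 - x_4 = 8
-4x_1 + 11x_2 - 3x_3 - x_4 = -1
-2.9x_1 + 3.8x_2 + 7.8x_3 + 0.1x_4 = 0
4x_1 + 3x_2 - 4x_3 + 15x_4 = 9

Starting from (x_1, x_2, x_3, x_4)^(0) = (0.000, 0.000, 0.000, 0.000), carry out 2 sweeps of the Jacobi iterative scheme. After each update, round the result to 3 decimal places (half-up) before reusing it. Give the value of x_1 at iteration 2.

0.824

Iteration 1:
  x_1 = (8 - (-4)·0.000 - (3)·0.000 - (-1)·0.000) / (10) = 0.800
  x_2 = (-1 - (-4)·0.000 - (-3)·0.000 - (-1)·0.000) / (11) = -0.091
  x_3 = (0 - (-2.9)·0.000 - (3.8)·0.000 - (0.1)·0.000) / (7.8) = 0.000
  x_4 = (9 - (4)·0.000 - (3)·0.000 - (-4)·0.000) / (15) = 0.600
Iteration 2:
  x_1 = (8 - (-4)·-0.091 - (3)·0.000 - (-1)·0.600) / (10) = 0.824
  x_2 = (-1 - (-4)·0.800 - (-3)·0.000 - (-1)·0.600) / (11) = 0.255
  x_3 = (0 - (-2.9)·0.800 - (3.8)·-0.091 - (0.1)·0.600) / (7.8) = 0.334
  x_4 = (9 - (4)·0.800 - (3)·-0.091 - (-4)·0.000) / (15) = 0.405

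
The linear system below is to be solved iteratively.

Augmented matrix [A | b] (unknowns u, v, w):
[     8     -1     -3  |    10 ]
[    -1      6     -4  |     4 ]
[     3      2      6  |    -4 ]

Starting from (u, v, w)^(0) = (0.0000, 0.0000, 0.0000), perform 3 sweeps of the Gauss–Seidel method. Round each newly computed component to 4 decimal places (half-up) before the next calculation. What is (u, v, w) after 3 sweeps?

(0.8564, 0.1678, -1.1508)

Iteration 1:
  u = (10 - (-1)·0.0000 - (-3)·0.0000) / (8) = 1.2500
  v = (4 - (-1)·1.2500 - (-4)·0.0000) / (6) = 0.8750
  w = (-4 - (3)·1.2500 - (2)·0.8750) / (6) = -1.5833
Iteration 2:
  u = (10 - (-1)·0.8750 - (-3)·-1.5833) / (8) = 0.7656
  v = (4 - (-1)·0.7656 - (-4)·-1.5833) / (6) = -0.2613
  w = (-4 - (3)·0.7656 - (2)·-0.2613) / (6) = -0.9624
Iteration 3:
  u = (10 - (-1)·-0.2613 - (-3)·-0.9624) / (8) = 0.8564
  v = (4 - (-1)·0.8564 - (-4)·-0.9624) / (6) = 0.1678
  w = (-4 - (3)·0.8564 - (2)·0.1678) / (6) = -1.1508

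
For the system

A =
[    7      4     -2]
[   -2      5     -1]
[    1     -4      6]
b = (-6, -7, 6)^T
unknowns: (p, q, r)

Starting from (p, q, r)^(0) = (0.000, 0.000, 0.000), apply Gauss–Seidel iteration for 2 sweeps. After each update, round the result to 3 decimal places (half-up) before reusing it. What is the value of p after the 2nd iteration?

Iteration 1:
  p = (-6 - (4)·0.000 - (-2)·0.000) / (7) = -0.857
  q = (-7 - (-2)·-0.857 - (-1)·0.000) / (5) = -1.743
  r = (6 - (1)·-0.857 - (-4)·-1.743) / (6) = -0.019
Iteration 2:
  p = (-6 - (4)·-1.743 - (-2)·-0.019) / (7) = 0.133
  q = (-7 - (-2)·0.133 - (-1)·-0.019) / (5) = -1.351
  r = (6 - (1)·0.133 - (-4)·-1.351) / (6) = 0.077

0.133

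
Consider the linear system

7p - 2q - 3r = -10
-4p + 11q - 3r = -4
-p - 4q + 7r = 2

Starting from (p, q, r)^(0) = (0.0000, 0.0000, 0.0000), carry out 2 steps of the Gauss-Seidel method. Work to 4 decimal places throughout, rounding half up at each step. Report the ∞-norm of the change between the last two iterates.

Iteration 1:
  p = (-10 - (-2)·0.0000 - (-3)·0.0000) / (7) = -1.4286
  q = (-4 - (-4)·-1.4286 - (-3)·0.0000) / (11) = -0.8831
  r = (2 - (-1)·-1.4286 - (-4)·-0.8831) / (7) = -0.4230
Iteration 2:
  p = (-10 - (-2)·-0.8831 - (-3)·-0.4230) / (7) = -1.8622
  q = (-4 - (-4)·-1.8622 - (-3)·-0.4230) / (11) = -1.1562
  r = (2 - (-1)·-1.8622 - (-4)·-1.1562) / (7) = -0.6410
Change: (-0.4336, -0.2731, -0.2180) → max |·| = 0.4336

0.4336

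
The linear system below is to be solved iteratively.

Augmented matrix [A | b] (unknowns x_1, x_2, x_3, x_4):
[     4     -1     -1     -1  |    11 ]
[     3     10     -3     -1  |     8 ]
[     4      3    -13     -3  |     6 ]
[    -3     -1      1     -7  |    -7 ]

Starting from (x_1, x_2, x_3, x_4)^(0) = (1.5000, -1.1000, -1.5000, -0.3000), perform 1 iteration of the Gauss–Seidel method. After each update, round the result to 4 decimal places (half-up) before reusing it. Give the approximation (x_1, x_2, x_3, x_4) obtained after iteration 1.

(2.0250, -0.2875, 0.1644, 0.1967)

Iteration 1:
  x_1 = (11 - (-1)·-1.1000 - (-1)·-1.5000 - (-1)·-0.3000) / (4) = 2.0250
  x_2 = (8 - (3)·2.0250 - (-3)·-1.5000 - (-1)·-0.3000) / (10) = -0.2875
  x_3 = (6 - (4)·2.0250 - (3)·-0.2875 - (-3)·-0.3000) / (-13) = 0.1644
  x_4 = (-7 - (-3)·2.0250 - (-1)·-0.2875 - (1)·0.1644) / (-7) = 0.1967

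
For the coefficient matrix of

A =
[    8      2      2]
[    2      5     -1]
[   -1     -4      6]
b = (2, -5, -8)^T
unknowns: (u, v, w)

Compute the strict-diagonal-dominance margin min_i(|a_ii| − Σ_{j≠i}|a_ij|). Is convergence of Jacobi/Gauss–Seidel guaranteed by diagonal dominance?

row 1: |8| − (2+2) = 4
row 2: |5| − (2+1) = 2
row 3: |6| − (1+4) = 1
minimum over rows = 1 → strictly diagonally dominant (convergence guaranteed)

1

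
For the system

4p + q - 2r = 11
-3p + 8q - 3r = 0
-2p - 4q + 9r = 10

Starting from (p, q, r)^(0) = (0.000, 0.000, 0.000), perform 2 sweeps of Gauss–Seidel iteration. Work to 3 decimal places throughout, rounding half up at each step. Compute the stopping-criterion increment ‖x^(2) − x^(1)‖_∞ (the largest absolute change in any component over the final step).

1.130

Iteration 1:
  p = (11 - (1)·0.000 - (-2)·0.000) / (4) = 2.750
  q = (0 - (-3)·2.750 - (-3)·0.000) / (8) = 1.031
  r = (10 - (-2)·2.750 - (-4)·1.031) / (9) = 2.180
Iteration 2:
  p = (11 - (1)·1.031 - (-2)·2.180) / (4) = 3.582
  q = (0 - (-3)·3.582 - (-3)·2.180) / (8) = 2.161
  r = (10 - (-2)·3.582 - (-4)·2.161) / (9) = 2.868
Change: (0.832, 1.130, 0.688) → max |·| = 1.130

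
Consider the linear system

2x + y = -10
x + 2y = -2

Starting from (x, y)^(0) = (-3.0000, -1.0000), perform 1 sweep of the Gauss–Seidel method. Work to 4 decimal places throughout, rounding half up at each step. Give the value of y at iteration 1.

Iteration 1:
  x = (-10 - (1)·-1.0000) / (2) = -4.5000
  y = (-2 - (1)·-4.5000) / (2) = 1.2500

1.2500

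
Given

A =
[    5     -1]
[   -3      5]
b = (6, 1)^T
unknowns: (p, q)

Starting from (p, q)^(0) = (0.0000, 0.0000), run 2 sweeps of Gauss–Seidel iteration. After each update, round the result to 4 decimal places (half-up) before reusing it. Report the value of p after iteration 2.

1.3840

Iteration 1:
  p = (6 - (-1)·0.0000) / (5) = 1.2000
  q = (1 - (-3)·1.2000) / (5) = 0.9200
Iteration 2:
  p = (6 - (-1)·0.9200) / (5) = 1.3840
  q = (1 - (-3)·1.3840) / (5) = 1.0304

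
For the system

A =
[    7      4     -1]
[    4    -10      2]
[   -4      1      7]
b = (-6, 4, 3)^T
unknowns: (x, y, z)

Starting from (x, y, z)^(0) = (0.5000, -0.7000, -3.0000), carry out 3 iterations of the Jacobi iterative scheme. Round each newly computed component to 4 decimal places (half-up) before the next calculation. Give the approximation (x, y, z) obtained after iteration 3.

Iteration 1:
  x = (-6 - (4)·-0.7000 - (-1)·-3.0000) / (7) = -0.8857
  y = (4 - (4)·0.5000 - (2)·-3.0000) / (-10) = -0.8000
  z = (3 - (-4)·0.5000 - (1)·-0.7000) / (7) = 0.8143
Iteration 2:
  x = (-6 - (4)·-0.8000 - (-1)·0.8143) / (7) = -0.2837
  y = (4 - (4)·-0.8857 - (2)·0.8143) / (-10) = -0.5914
  z = (3 - (-4)·-0.8857 - (1)·-0.8000) / (7) = 0.0367
Iteration 3:
  x = (-6 - (4)·-0.5914 - (-1)·0.0367) / (7) = -0.5140
  y = (4 - (4)·-0.2837 - (2)·0.0367) / (-10) = -0.5061
  z = (3 - (-4)·-0.2837 - (1)·-0.5914) / (7) = 0.3509

(-0.5140, -0.5061, 0.3509)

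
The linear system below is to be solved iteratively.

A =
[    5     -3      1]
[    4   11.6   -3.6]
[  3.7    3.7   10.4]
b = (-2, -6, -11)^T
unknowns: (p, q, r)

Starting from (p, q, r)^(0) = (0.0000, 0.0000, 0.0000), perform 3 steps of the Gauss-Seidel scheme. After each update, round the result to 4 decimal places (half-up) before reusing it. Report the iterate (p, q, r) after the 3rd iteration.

(-0.6226, -0.5128, -0.6538)

Iteration 1:
  p = (-2 - (-3)·0.0000 - (1)·0.0000) / (5) = -0.4000
  q = (-6 - (4)·-0.4000 - (-3.6)·0.0000) / (11.6) = -0.3793
  r = (-11 - (3.7)·-0.4000 - (3.7)·-0.3793) / (10.4) = -0.7804
Iteration 2:
  p = (-2 - (-3)·-0.3793 - (1)·-0.7804) / (5) = -0.4715
  q = (-6 - (4)·-0.4715 - (-3.6)·-0.7804) / (11.6) = -0.5968
  r = (-11 - (3.7)·-0.4715 - (3.7)·-0.5968) / (10.4) = -0.6776
Iteration 3:
  p = (-2 - (-3)·-0.5968 - (1)·-0.6776) / (5) = -0.6226
  q = (-6 - (4)·-0.6226 - (-3.6)·-0.6776) / (11.6) = -0.5128
  r = (-11 - (3.7)·-0.6226 - (3.7)·-0.5128) / (10.4) = -0.6538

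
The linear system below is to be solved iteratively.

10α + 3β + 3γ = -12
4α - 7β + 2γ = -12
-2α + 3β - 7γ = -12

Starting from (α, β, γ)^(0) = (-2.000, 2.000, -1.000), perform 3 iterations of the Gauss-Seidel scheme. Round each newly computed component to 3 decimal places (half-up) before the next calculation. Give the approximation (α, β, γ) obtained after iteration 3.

(-2.409, 1.145, 2.893)

Iteration 1:
  α = (-12 - (3)·2.000 - (3)·-1.000) / (10) = -1.500
  β = (-12 - (4)·-1.500 - (2)·-1.000) / (-7) = 0.571
  γ = (-12 - (-2)·-1.500 - (3)·0.571) / (-7) = 2.388
Iteration 2:
  α = (-12 - (3)·0.571 - (3)·2.388) / (10) = -2.088
  β = (-12 - (4)·-2.088 - (2)·2.388) / (-7) = 1.203
  γ = (-12 - (-2)·-2.088 - (3)·1.203) / (-7) = 2.826
Iteration 3:
  α = (-12 - (3)·1.203 - (3)·2.826) / (10) = -2.409
  β = (-12 - (4)·-2.409 - (2)·2.826) / (-7) = 1.145
  γ = (-12 - (-2)·-2.409 - (3)·1.145) / (-7) = 2.893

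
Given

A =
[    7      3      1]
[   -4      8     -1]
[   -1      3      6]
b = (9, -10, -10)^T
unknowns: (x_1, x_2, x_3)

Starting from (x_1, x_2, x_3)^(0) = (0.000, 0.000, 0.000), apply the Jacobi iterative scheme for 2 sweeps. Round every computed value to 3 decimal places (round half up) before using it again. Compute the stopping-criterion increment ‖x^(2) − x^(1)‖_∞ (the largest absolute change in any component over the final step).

Iteration 1:
  x_1 = (9 - (3)·0.000 - (1)·0.000) / (7) = 1.286
  x_2 = (-10 - (-4)·0.000 - (-1)·0.000) / (8) = -1.250
  x_3 = (-10 - (-1)·0.000 - (3)·0.000) / (6) = -1.667
Iteration 2:
  x_1 = (9 - (3)·-1.250 - (1)·-1.667) / (7) = 2.060
  x_2 = (-10 - (-4)·1.286 - (-1)·-1.667) / (8) = -0.815
  x_3 = (-10 - (-1)·1.286 - (3)·-1.250) / (6) = -0.827
Change: (0.774, 0.435, 0.840) → max |·| = 0.840

0.840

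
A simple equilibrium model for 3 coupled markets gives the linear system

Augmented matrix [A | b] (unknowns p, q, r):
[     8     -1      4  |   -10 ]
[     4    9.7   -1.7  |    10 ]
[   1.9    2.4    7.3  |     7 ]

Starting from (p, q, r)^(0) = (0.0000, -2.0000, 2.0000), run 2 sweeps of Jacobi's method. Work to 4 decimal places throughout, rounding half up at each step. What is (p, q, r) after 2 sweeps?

(-1.8855, 2.3451, 1.1554)

Iteration 1:
  p = (-10 - (-1)·-2.0000 - (4)·2.0000) / (8) = -2.5000
  q = (10 - (4)·0.0000 - (-1.7)·2.0000) / (9.7) = 1.3814
  r = (7 - (1.9)·0.0000 - (2.4)·-2.0000) / (7.3) = 1.6164
Iteration 2:
  p = (-10 - (-1)·1.3814 - (4)·1.6164) / (8) = -1.8855
  q = (10 - (4)·-2.5000 - (-1.7)·1.6164) / (9.7) = 2.3451
  r = (7 - (1.9)·-2.5000 - (2.4)·1.3814) / (7.3) = 1.1554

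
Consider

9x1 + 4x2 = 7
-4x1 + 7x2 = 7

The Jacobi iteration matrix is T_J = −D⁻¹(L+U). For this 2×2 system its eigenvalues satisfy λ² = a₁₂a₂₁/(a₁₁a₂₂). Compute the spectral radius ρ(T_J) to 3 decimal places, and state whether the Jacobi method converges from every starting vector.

0.504

a₁₂a₂₁/(a₁₁a₂₂) = (4)·(-4) / ((9)·(7)) = -0.253968
ρ = √|-0.253968| = √0.253968 = 0.504
ρ < 1, so Jacobi converges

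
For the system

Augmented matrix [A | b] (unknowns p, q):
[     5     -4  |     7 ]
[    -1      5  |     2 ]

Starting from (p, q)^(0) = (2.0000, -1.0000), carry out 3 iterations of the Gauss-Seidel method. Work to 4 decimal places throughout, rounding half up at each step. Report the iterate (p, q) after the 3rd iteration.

Iteration 1:
  p = (7 - (-4)·-1.0000) / (5) = 0.6000
  q = (2 - (-1)·0.6000) / (5) = 0.5200
Iteration 2:
  p = (7 - (-4)·0.5200) / (5) = 1.8160
  q = (2 - (-1)·1.8160) / (5) = 0.7632
Iteration 3:
  p = (7 - (-4)·0.7632) / (5) = 2.0106
  q = (2 - (-1)·2.0106) / (5) = 0.8021

(2.0106, 0.8021)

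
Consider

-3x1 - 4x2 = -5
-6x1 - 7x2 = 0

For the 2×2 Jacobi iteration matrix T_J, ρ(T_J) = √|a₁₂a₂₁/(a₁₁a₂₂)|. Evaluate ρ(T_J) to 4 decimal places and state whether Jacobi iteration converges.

a₁₂a₂₁/(a₁₁a₂₂) = (-4)·(-6) / ((-3)·(-7)) = 1.142857
ρ = √|1.142857| = √1.142857 = 1.0690
ρ > 1, so Jacobi diverges

1.0690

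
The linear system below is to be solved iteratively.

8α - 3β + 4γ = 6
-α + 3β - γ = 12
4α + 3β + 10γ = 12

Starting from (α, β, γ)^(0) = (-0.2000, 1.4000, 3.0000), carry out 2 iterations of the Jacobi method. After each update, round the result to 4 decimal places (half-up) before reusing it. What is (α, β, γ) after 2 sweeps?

Iteration 1:
  α = (6 - (-3)·1.4000 - (4)·3.0000) / (8) = -0.2250
  β = (12 - (-1)·-0.2000 - (-1)·3.0000) / (3) = 4.9333
  γ = (12 - (4)·-0.2000 - (3)·1.4000) / (10) = 0.8600
Iteration 2:
  α = (6 - (-3)·4.9333 - (4)·0.8600) / (8) = 2.1700
  β = (12 - (-1)·-0.2250 - (-1)·0.8600) / (3) = 4.2117
  γ = (12 - (4)·-0.2250 - (3)·4.9333) / (10) = -0.1900

(2.1700, 4.2117, -0.1900)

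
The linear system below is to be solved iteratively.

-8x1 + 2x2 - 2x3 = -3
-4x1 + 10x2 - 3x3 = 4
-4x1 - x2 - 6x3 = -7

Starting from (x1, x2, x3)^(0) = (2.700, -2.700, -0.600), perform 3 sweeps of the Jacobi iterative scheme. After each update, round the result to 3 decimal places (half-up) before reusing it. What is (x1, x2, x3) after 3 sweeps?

(0.184, 1.013, 0.622)

Iteration 1:
  x1 = (-3 - (2)·-2.700 - (-2)·-0.600) / (-8) = -0.150
  x2 = (4 - (-4)·2.700 - (-3)·-0.600) / (10) = 1.300
  x3 = (-7 - (-4)·2.700 - (-1)·-2.700) / (-6) = -0.183
Iteration 2:
  x1 = (-3 - (2)·1.300 - (-2)·-0.183) / (-8) = 0.746
  x2 = (4 - (-4)·-0.150 - (-3)·-0.183) / (10) = 0.285
  x3 = (-7 - (-4)·-0.150 - (-1)·1.300) / (-6) = 1.050
Iteration 3:
  x1 = (-3 - (2)·0.285 - (-2)·1.050) / (-8) = 0.184
  x2 = (4 - (-4)·0.746 - (-3)·1.050) / (10) = 1.013
  x3 = (-7 - (-4)·0.746 - (-1)·0.285) / (-6) = 0.622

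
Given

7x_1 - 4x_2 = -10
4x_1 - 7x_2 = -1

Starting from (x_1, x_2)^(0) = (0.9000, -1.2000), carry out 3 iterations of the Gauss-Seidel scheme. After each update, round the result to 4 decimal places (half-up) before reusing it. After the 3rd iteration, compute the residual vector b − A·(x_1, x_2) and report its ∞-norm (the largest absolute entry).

Iteration 1:
  x_1 = (-10 - (-4)·-1.2000) / (7) = -2.1143
  x_2 = (-1 - (4)·-2.1143) / (-7) = -1.0653
Iteration 2:
  x_1 = (-10 - (-4)·-1.0653) / (7) = -2.0373
  x_2 = (-1 - (4)·-2.0373) / (-7) = -1.0213
Iteration 3:
  x_1 = (-10 - (-4)·-1.0213) / (7) = -2.0122
  x_2 = (-1 - (4)·-2.0122) / (-7) = -1.0070
Residual b − A·x = (0.0574, -0.0002); ∞-norm = 0.0574

0.0574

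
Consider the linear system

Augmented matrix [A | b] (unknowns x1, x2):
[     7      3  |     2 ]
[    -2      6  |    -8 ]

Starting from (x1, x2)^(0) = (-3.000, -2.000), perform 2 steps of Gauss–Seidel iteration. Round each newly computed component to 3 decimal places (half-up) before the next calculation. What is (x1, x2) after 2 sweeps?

(0.694, -1.102)

Iteration 1:
  x1 = (2 - (3)·-2.000) / (7) = 1.143
  x2 = (-8 - (-2)·1.143) / (6) = -0.952
Iteration 2:
  x1 = (2 - (3)·-0.952) / (7) = 0.694
  x2 = (-8 - (-2)·0.694) / (6) = -1.102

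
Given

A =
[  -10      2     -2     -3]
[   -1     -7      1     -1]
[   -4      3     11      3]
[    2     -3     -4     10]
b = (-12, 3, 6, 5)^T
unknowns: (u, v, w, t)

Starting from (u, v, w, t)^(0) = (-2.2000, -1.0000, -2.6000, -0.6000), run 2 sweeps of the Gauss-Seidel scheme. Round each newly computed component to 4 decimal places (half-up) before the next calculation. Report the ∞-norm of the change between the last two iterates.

1.1615

Iteration 1:
  u = (-12 - (2)·-1.0000 - (-2)·-2.6000 - (-3)·-0.6000) / (-10) = 1.7000
  v = (3 - (-1)·1.7000 - (1)·-2.6000 - (-1)·-0.6000) / (-7) = -0.9571
  w = (6 - (-4)·1.7000 - (3)·-0.9571 - (3)·-0.6000) / (11) = 1.5883
  t = (5 - (2)·1.7000 - (-3)·-0.9571 - (-4)·1.5883) / (10) = 0.5082
Iteration 2:
  u = (-12 - (2)·-0.9571 - (-2)·1.5883 - (-3)·0.5082) / (-10) = 0.5385
  v = (3 - (-1)·0.5385 - (1)·1.5883 - (-1)·0.5082) / (-7) = -0.3512
  w = (6 - (-4)·0.5385 - (3)·-0.3512 - (3)·0.5082) / (11) = 0.6985
  t = (5 - (2)·0.5385 - (-3)·-0.3512 - (-4)·0.6985) / (10) = 0.5663
Change: (-1.1615, 0.6059, -0.8898, 0.0581) → max |·| = 1.1615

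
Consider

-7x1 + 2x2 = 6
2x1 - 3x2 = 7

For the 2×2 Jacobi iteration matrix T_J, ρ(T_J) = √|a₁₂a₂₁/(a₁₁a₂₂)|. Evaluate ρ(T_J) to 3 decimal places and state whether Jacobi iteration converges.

0.436

a₁₂a₂₁/(a₁₁a₂₂) = (2)·(2) / ((-7)·(-3)) = 0.190476
ρ = √|0.190476| = √0.190476 = 0.436
ρ < 1, so Jacobi converges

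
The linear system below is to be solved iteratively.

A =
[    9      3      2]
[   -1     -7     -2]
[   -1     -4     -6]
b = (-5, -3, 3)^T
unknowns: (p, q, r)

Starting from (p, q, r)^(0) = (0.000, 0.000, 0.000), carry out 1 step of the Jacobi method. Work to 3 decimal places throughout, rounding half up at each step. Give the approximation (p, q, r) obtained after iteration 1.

Iteration 1:
  p = (-5 - (3)·0.000 - (2)·0.000) / (9) = -0.556
  q = (-3 - (-1)·0.000 - (-2)·0.000) / (-7) = 0.429
  r = (3 - (-1)·0.000 - (-4)·0.000) / (-6) = -0.500

(-0.556, 0.429, -0.500)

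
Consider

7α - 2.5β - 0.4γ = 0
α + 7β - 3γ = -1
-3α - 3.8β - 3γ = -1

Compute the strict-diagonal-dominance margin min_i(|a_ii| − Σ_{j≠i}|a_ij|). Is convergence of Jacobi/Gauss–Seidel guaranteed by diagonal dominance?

-3.8

row 1: |7| − (2.5+0.4) = 4.1
row 2: |7| − (1+3) = 3
row 3: |-3| − (3+3.8) = -3.8
minimum over rows = -3.8 → not strictly diagonally dominant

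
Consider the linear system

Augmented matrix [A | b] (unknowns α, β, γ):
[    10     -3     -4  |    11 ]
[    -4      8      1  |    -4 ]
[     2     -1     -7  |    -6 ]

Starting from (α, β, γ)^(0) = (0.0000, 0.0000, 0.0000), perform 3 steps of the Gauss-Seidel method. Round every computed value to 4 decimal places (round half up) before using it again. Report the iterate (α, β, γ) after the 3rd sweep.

(1.6587, 0.1683, 1.3070)

Iteration 1:
  α = (11 - (-3)·0.0000 - (-4)·0.0000) / (10) = 1.1000
  β = (-4 - (-4)·1.1000 - (1)·0.0000) / (8) = 0.0500
  γ = (-6 - (2)·1.1000 - (-1)·0.0500) / (-7) = 1.1643
Iteration 2:
  α = (11 - (-3)·0.0500 - (-4)·1.1643) / (10) = 1.5807
  β = (-4 - (-4)·1.5807 - (1)·1.1643) / (8) = 0.1448
  γ = (-6 - (2)·1.5807 - (-1)·0.1448) / (-7) = 1.2881
Iteration 3:
  α = (11 - (-3)·0.1448 - (-4)·1.2881) / (10) = 1.6587
  β = (-4 - (-4)·1.6587 - (1)·1.2881) / (8) = 0.1683
  γ = (-6 - (2)·1.6587 - (-1)·0.1683) / (-7) = 1.3070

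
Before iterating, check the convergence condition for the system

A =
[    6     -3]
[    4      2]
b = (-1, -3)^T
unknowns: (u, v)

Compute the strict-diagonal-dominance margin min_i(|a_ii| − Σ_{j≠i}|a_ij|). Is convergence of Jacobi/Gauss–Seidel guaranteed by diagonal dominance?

-2

row 1: |6| − (3) = 3
row 2: |2| − (4) = -2
minimum over rows = -2 → not strictly diagonally dominant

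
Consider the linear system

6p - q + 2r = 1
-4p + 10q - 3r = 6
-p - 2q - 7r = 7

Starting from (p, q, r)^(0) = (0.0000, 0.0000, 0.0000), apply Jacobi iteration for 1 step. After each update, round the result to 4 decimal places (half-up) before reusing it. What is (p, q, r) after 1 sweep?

Iteration 1:
  p = (1 - (-1)·0.0000 - (2)·0.0000) / (6) = 0.1667
  q = (6 - (-4)·0.0000 - (-3)·0.0000) / (10) = 0.6000
  r = (7 - (-1)·0.0000 - (-2)·0.0000) / (-7) = -1.0000

(0.1667, 0.6000, -1.0000)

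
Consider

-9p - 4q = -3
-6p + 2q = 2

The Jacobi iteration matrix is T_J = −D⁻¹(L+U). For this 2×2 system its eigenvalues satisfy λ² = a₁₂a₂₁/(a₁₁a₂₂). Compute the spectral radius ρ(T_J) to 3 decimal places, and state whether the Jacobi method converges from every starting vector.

1.155

a₁₂a₂₁/(a₁₁a₂₂) = (-4)·(-6) / ((-9)·(2)) = -1.333333
ρ = √|-1.333333| = √1.333333 = 1.155
ρ > 1, so Jacobi diverges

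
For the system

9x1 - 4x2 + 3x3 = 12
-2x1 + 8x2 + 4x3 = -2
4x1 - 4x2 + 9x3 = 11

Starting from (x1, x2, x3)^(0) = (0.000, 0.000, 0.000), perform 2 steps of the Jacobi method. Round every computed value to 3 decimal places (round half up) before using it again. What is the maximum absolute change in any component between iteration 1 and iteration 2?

Iteration 1:
  x1 = (12 - (-4)·0.000 - (3)·0.000) / (9) = 1.333
  x2 = (-2 - (-2)·0.000 - (4)·0.000) / (8) = -0.250
  x3 = (11 - (4)·0.000 - (-4)·0.000) / (9) = 1.222
Iteration 2:
  x1 = (12 - (-4)·-0.250 - (3)·1.222) / (9) = 0.815
  x2 = (-2 - (-2)·1.333 - (4)·1.222) / (8) = -0.528
  x3 = (11 - (4)·1.333 - (-4)·-0.250) / (9) = 0.519
Change: (-0.518, -0.278, -0.703) → max |·| = 0.703

0.703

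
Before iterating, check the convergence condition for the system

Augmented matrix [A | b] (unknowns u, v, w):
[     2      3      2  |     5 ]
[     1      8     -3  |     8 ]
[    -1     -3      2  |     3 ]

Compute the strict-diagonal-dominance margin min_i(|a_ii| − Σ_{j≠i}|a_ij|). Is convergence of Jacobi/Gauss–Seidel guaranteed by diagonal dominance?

-3

row 1: |2| − (3+2) = -3
row 2: |8| − (1+3) = 4
row 3: |2| − (1+3) = -2
minimum over rows = -3 → not strictly diagonally dominant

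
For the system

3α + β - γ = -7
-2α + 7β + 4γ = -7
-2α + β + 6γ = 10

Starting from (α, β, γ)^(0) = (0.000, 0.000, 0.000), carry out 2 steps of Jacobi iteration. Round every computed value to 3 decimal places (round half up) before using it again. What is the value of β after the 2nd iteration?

Iteration 1:
  α = (-7 - (1)·0.000 - (-1)·0.000) / (3) = -2.333
  β = (-7 - (-2)·0.000 - (4)·0.000) / (7) = -1.000
  γ = (10 - (-2)·0.000 - (1)·0.000) / (6) = 1.667
Iteration 2:
  α = (-7 - (1)·-1.000 - (-1)·1.667) / (3) = -1.444
  β = (-7 - (-2)·-2.333 - (4)·1.667) / (7) = -2.619
  γ = (10 - (-2)·-2.333 - (1)·-1.000) / (6) = 1.056

-2.619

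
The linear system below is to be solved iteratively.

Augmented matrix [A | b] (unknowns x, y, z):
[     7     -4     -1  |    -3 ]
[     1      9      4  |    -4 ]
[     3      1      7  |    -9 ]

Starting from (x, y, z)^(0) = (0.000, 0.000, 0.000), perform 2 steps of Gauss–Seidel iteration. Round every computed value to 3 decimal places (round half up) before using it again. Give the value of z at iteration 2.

Iteration 1:
  x = (-3 - (-4)·0.000 - (-1)·0.000) / (7) = -0.429
  y = (-4 - (1)·-0.429 - (4)·0.000) / (9) = -0.397
  z = (-9 - (3)·-0.429 - (1)·-0.397) / (7) = -1.045
Iteration 2:
  x = (-3 - (-4)·-0.397 - (-1)·-1.045) / (7) = -0.805
  y = (-4 - (1)·-0.805 - (4)·-1.045) / (9) = 0.109
  z = (-9 - (3)·-0.805 - (1)·0.109) / (7) = -0.956

-0.956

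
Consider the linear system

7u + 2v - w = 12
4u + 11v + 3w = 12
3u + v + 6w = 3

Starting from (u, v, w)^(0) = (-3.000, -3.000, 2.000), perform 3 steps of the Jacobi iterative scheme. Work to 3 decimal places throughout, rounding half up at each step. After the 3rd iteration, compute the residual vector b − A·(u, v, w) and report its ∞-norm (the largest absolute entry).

3.486

Iteration 1:
  u = (12 - (2)·-3.000 - (-1)·2.000) / (7) = 2.857
  v = (12 - (4)·-3.000 - (3)·2.000) / (11) = 1.636
  w = (3 - (3)·-3.000 - (1)·-3.000) / (6) = 2.500
Iteration 2:
  u = (12 - (2)·1.636 - (-1)·2.500) / (7) = 1.604
  v = (12 - (4)·2.857 - (3)·2.500) / (11) = -0.630
  w = (3 - (3)·2.857 - (1)·1.636) / (6) = -1.201
Iteration 3:
  u = (12 - (2)·-0.630 - (-1)·-1.201) / (7) = 1.723
  v = (12 - (4)·1.604 - (3)·-1.201) / (11) = 0.835
  w = (3 - (3)·1.604 - (1)·-0.630) / (6) = -0.197
Residual b − A·x = (-1.928, -3.486, -1.822); ∞-norm = 3.486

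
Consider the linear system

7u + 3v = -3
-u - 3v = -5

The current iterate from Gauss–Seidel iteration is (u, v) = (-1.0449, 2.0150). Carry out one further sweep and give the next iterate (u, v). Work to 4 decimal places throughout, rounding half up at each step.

(-1.2921, 2.0974)

One sweep:
  u = (-3 - (3)·2.0150) / (7) = -1.2921
  v = (-5 - (-1)·-1.2921) / (-3) = 2.0974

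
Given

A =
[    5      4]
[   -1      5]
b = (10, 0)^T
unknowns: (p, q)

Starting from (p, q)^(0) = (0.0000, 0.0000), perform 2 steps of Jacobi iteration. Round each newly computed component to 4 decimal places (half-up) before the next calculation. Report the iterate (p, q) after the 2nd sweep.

(2.0000, 0.4000)

Iteration 1:
  p = (10 - (4)·0.0000) / (5) = 2.0000
  q = (0 - (-1)·0.0000) / (5) = 0.0000
Iteration 2:
  p = (10 - (4)·0.0000) / (5) = 2.0000
  q = (0 - (-1)·2.0000) / (5) = 0.4000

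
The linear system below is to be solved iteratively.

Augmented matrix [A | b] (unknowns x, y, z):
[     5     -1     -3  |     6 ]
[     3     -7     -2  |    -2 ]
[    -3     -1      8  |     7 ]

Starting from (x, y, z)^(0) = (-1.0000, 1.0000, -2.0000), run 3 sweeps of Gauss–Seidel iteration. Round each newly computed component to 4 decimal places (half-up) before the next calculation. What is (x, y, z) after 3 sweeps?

Iteration 1:
  x = (6 - (-1)·1.0000 - (-3)·-2.0000) / (5) = 0.2000
  y = (-2 - (3)·0.2000 - (-2)·-2.0000) / (-7) = 0.9429
  z = (7 - (-3)·0.2000 - (-1)·0.9429) / (8) = 1.0679
Iteration 2:
  x = (6 - (-1)·0.9429 - (-3)·1.0679) / (5) = 2.0293
  y = (-2 - (3)·2.0293 - (-2)·1.0679) / (-7) = 0.8503
  z = (7 - (-3)·2.0293 - (-1)·0.8503) / (8) = 1.7423
Iteration 3:
  x = (6 - (-1)·0.8503 - (-3)·1.7423) / (5) = 2.4154
  y = (-2 - (3)·2.4154 - (-2)·1.7423) / (-7) = 0.8231
  z = (7 - (-3)·2.4154 - (-1)·0.8231) / (8) = 1.8837

(2.4154, 0.8231, 1.8837)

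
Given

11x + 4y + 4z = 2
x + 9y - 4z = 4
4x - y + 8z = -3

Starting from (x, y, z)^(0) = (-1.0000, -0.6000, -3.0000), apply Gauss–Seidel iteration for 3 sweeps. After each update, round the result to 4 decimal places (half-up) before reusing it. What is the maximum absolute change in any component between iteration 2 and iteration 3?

Iteration 1:
  x = (2 - (4)·-0.6000 - (4)·-3.0000) / (11) = 1.4909
  y = (4 - (1)·1.4909 - (-4)·-3.0000) / (9) = -1.0545
  z = (-3 - (4)·1.4909 - (-1)·-1.0545) / (8) = -1.2523
Iteration 2:
  x = (2 - (4)·-1.0545 - (4)·-1.2523) / (11) = 1.0207
  y = (4 - (1)·1.0207 - (-4)·-1.2523) / (9) = -0.2255
  z = (-3 - (4)·1.0207 - (-1)·-0.2255) / (8) = -0.9135
Iteration 3:
  x = (2 - (4)·-0.2255 - (4)·-0.9135) / (11) = 0.5960
  y = (4 - (1)·0.5960 - (-4)·-0.9135) / (9) = -0.0278
  z = (-3 - (4)·0.5960 - (-1)·-0.0278) / (8) = -0.6765
Change: (-0.4247, 0.1977, 0.2370) → max |·| = 0.4247

0.4247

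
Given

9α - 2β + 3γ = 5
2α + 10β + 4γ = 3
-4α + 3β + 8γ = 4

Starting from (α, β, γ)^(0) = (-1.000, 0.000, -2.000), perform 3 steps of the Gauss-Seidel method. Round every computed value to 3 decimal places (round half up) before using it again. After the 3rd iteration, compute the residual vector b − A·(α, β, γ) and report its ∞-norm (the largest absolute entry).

0.490

Iteration 1:
  α = (5 - (-2)·0.000 - (3)·-2.000) / (9) = 1.222
  β = (3 - (2)·1.222 - (4)·-2.000) / (10) = 0.856
  γ = (4 - (-4)·1.222 - (3)·0.856) / (8) = 0.790
Iteration 2:
  α = (5 - (-2)·0.856 - (3)·0.790) / (9) = 0.482
  β = (3 - (2)·0.482 - (4)·0.790) / (10) = -0.112
  γ = (4 - (-4)·0.482 - (3)·-0.112) / (8) = 0.783
Iteration 3:
  α = (5 - (-2)·-0.112 - (3)·0.783) / (9) = 0.270
  β = (3 - (2)·0.270 - (4)·0.783) / (10) = -0.067
  γ = (4 - (-4)·0.270 - (3)·-0.067) / (8) = 0.660
Residual b − A·x = (0.456, 0.490, 0.001); ∞-norm = 0.490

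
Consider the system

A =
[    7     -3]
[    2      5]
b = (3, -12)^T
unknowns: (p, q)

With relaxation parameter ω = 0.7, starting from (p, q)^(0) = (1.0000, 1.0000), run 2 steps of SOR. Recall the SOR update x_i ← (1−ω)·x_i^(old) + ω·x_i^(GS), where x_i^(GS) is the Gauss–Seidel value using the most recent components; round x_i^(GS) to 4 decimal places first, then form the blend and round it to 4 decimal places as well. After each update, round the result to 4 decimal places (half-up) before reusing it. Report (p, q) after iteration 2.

Iteration 1:
  p: GS value = (3 - (-3)·1.0000) / (7) = 0.8571;  p ← (1−ω)·1.0000 + ω·0.8571 = 0.9000
  q: GS value = (-12 - (2)·0.9000) / (5) = -2.7600;  q ← (1−ω)·1.0000 + ω·-2.7600 = -1.6320
Iteration 2:
  p: GS value = (3 - (-3)·-1.6320) / (7) = -0.2709;  p ← (1−ω)·0.9000 + ω·-0.2709 = 0.0804
  q: GS value = (-12 - (2)·0.0804) / (5) = -2.4322;  q ← (1−ω)·-1.6320 + ω·-2.4322 = -2.1921

(0.0804, -2.1921)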